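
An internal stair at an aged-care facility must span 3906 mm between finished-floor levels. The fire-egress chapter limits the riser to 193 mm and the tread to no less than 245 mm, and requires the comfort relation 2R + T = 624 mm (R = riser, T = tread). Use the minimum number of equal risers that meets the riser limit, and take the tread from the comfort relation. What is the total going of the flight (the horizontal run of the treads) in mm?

3906 / 193 = 20.24, so 21 risers are needed.
R = 3906 ÷ 21 = 186 mm.
Tread T = 624 − 2 × 186 = 252 mm (≥ 245 mm).
Treads = 21 − 1 = 20; going = 20 × 252 = 5040 mm.

5040 mm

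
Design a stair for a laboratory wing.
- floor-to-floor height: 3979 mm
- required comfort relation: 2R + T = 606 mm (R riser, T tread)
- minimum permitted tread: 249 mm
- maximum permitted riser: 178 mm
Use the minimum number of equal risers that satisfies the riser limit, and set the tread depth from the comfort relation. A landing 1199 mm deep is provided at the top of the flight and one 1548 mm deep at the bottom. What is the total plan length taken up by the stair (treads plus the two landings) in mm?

⌈3979/178⌉ = 23 risers.
R = 3979 ÷ 23 = 173 mm.
Tread T = 606 − 2 × 173 = 260 mm (≥ 249 mm).
Going = (23 − 1) × 260 = 5720 mm.
Enclosure = 5720 + 1199 + 1548 = 8467 mm.

8467 mm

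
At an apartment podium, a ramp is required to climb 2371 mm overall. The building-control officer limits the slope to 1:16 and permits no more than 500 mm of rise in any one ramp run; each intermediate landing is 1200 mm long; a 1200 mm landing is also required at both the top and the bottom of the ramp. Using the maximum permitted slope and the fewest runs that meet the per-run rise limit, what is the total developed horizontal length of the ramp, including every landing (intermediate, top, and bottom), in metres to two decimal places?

⌈2371/500⌉ = 5 ramp runs. That means 4 intermediate landings.
Horizontal run for 2371 mm of rise at 1:16 is 2371 × 16 = 37936 mm.
4 intermediate landings contribute 4 × 1200 = 4800 mm.
Top and bottom landings: 2 × 1200 = 2400 mm.
Total = 37936 + 4800 + 2400 = 45136 mm.
= 45.14 m.

45.14 m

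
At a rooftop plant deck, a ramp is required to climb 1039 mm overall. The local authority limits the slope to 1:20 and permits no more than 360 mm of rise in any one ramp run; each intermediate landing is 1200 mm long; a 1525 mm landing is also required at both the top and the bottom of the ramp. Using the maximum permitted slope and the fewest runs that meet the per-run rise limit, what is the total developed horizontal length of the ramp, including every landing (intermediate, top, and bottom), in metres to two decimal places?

1039 / 360 = 2.89, so 3 ramp runs are needed. That means 2 intermediate landings.
Ramp run (horizontal) at 1:20: 1039 × 20 = 20780 mm.
2 intermediate landings contribute 2 × 1200 = 2400 mm.
Top and bottom landings: 2 × 1525 = 3050 mm.
Total = 20780 + 2400 + 3050 = 26230 mm.
= 26.23 m.

26.23 m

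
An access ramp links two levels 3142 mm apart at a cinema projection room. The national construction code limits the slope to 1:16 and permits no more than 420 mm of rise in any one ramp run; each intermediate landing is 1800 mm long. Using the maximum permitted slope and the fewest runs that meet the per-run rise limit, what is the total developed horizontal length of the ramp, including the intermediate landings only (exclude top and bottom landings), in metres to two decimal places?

62.87 m

3142 / 420 = 7.481 → round up to 8 ramp runs. That means 7 intermediate landings.
Horizontal run for 3142 mm of rise at 1:16 is 3142 × 16 = 50272 mm.
7 intermediate landings contribute 7 × 1800 = 12600 mm.
Total developed length = 50272 + 12600 = 62872 mm.
= 62.87 m.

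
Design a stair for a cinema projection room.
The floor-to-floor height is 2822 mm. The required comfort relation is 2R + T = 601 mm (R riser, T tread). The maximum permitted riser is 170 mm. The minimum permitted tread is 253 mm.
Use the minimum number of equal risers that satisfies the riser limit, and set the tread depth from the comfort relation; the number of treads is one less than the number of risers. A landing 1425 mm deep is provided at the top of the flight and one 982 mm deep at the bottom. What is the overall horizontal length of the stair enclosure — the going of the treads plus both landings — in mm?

⌈2822/170⌉ = 17 risers.
R = 2822 ÷ 17 = 166 mm.
Tread T = 601 − 2 × 166 = 269 mm (≥ 253 mm).
Treads = 17 − 1 = 16; going = 16 × 269 = 4304 mm.
Enclosure = 4304 + 1425 + 982 = 6711 mm.

6711 mm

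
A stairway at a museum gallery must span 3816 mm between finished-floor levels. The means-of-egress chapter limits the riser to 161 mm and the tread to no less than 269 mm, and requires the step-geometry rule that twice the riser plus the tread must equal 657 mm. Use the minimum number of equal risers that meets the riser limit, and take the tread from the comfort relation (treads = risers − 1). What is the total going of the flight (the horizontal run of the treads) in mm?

7797 mm

3816 / 161 = 23.702 → round up to 24 risers.
Each riser is 3816/24 = 159 mm (≤ 161 mm).
T = 657 − 2·159 = 339 mm, which satisfies the 269 mm minimum.
Going = (24 − 1) × 339 = 7797 mm.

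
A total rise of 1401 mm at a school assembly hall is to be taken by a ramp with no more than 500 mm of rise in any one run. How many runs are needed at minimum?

At most 500 each: 1401/500 = 2.80, giving 3 ramp runs.

3 runs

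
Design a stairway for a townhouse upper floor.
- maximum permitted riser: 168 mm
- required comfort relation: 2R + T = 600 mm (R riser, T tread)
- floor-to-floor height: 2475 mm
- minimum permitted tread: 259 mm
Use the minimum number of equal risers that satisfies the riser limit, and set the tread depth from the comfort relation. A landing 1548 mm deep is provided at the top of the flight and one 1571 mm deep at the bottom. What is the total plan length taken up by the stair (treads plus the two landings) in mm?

6899 mm

2475 / 168 = 14.732 → round up to 15 risers.
Each riser is 2475/15 = 165 mm (≤ 168 mm).
Tread T = 600 − 2 × 165 = 270 mm (≥ 259 mm).
15 risers give 14 treads; going = 14 × 270 = 3780 mm.
Add landings: 3780 + 1548 + 1571 = 6899 mm.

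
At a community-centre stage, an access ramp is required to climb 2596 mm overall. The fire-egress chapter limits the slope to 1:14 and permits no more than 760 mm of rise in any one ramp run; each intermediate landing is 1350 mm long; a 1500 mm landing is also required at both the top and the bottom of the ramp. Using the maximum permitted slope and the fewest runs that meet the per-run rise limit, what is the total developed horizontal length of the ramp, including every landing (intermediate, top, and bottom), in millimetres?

43394 mm

⌈2596/760⌉ = 4 ramp runs. That means 3 intermediate landings.
Ramp run (horizontal) at 1:14: 2596 × 14 = 36344 mm.
Intermediate landings: 3 × 1350 = 4050 mm.
Top and bottom landings: 2 × 1500 = 3000 mm.
Total = 36344 + 4050 + 3000 = 43394 mm.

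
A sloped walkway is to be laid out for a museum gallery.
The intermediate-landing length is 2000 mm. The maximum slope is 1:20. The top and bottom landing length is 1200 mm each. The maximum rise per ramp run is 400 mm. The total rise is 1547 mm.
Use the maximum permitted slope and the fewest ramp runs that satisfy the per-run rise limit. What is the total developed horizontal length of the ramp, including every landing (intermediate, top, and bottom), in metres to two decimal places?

1547 / 400 = 3.868 → round up to 4 ramp runs. That means 3 intermediate landings.
Horizontal run for 1547 mm of rise at 1:20 is 1547 × 20 = 30940 mm.
3 intermediate landings contribute 3 × 2000 = 6000 mm.
Top and bottom landings: 2 × 1200 = 2400 mm.
Total = 30940 + 6000 + 2400 = 39340 mm.
= 39.34 m.

39.34 m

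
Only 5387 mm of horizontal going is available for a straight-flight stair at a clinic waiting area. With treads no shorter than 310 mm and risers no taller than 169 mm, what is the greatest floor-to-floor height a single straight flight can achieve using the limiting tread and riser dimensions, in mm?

3042 mm

Treads that fit: ⌊5387 / 310⌋ = 17.
Risers = treads + 1 = 18.
Maximum height = 18 × 169 = 3042 mm.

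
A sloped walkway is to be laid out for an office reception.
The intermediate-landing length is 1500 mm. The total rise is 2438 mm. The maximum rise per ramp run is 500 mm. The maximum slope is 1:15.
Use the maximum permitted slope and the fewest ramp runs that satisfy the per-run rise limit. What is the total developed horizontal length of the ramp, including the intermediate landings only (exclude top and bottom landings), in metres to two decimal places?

42.57 m

2438 / 500 = 4.876 → round up to 5 ramp runs. That means 4 intermediate landings.
Ramp run (horizontal) at 1:15: 2438 × 15 = 36570 mm.
4 intermediate landings contribute 4 × 1500 = 6000 mm.
Developed length = 36570 + 6000 = 42570 mm.
= 42.57 m.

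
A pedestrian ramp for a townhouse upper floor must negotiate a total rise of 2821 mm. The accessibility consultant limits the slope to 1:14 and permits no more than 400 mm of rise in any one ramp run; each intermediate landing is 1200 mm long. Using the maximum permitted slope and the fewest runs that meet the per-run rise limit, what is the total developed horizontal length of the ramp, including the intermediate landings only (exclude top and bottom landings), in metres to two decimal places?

2821 / 400 = 7.05, so 8 ramp runs are needed. That means 7 intermediate landings.
Horizontal run for 2821 mm of rise at 1:14 is 2821 × 14 = 39494 mm.
Intermediate landings: 7 × 1200 = 8400 mm.
Total developed length = 39494 + 8400 = 47894 mm.
= 47.89 m.

47.89 m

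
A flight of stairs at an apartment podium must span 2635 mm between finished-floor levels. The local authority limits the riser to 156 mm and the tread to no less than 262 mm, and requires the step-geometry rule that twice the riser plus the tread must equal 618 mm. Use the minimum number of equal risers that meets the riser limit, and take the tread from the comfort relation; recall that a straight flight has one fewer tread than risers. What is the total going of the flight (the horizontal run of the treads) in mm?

4928 mm

2635 / 156 = 16.891 → round up to 17 risers.
Each riser is 2635/17 = 155 mm (≤ 156 mm).
From 2R + T = 618: T = 618 − 310 = 308 mm.
Going = (17 − 1) × 308 = 4928 mm.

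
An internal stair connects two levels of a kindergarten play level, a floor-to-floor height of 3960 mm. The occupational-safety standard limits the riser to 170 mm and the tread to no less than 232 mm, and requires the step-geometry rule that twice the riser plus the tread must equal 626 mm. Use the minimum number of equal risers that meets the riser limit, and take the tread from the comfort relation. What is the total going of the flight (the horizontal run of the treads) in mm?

⌈3960/170⌉ = 24 risers.
R = 3960 ÷ 24 = 165 mm.
From 2R + T = 626: T = 626 − 330 = 296 mm.
Going = (24 − 1) × 296 = 6808 mm.

6808 mm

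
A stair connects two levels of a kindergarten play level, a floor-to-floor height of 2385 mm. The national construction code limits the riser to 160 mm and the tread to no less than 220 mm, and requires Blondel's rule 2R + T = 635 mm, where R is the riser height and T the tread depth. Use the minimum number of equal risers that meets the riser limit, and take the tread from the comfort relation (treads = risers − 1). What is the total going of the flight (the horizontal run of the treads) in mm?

4438 mm

2385 / 160 = 14.906 → round up to 15 risers.
Each riser is 2385/15 = 159 mm (≤ 160 mm).
From 2R + T = 635: T = 635 − 318 = 317 mm.
15 risers give 14 treads; going = 14 × 317 = 4438 mm.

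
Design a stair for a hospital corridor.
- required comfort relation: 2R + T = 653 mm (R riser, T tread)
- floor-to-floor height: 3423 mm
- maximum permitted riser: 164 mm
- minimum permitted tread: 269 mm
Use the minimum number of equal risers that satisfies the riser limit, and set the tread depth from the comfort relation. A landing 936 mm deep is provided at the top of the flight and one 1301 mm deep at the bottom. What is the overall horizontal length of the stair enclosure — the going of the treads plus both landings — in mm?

At most 164 each: 3423/164 = 20.87, giving 21 risers.
Each riser is 3423/21 = 163 mm (≤ 164 mm).
Tread T = 653 − 2 × 163 = 327 mm (≥ 269 mm).
21 risers give 20 treads; going = 20 × 327 = 6540 mm.
Enclosure = 6540 + 936 + 1301 = 8777 mm.

8777 mm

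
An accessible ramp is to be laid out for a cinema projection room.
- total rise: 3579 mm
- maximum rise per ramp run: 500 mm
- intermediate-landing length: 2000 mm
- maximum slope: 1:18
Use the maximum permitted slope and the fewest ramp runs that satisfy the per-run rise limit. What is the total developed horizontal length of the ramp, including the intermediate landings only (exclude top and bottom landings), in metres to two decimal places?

3579 / 500 = 7.16, so 8 ramp runs are needed. That means 7 intermediate landings.
Horizontal run for 3579 mm of rise at 1:18 is 3579 × 18 = 64422 mm.
7 intermediate landings contribute 7 × 2000 = 14000 mm.
Total developed length = 64422 + 14000 = 78422 mm.
= 78.42 m.

78.42 m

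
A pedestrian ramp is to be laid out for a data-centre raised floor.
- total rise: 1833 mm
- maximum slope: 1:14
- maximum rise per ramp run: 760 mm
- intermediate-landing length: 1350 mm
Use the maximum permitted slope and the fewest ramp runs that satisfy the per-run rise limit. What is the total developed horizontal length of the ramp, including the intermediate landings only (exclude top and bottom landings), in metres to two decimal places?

⌈1833/760⌉ = 3 ramp runs. That means 2 intermediate landings.
Ramp run (horizontal) at 1:14: 1833 × 14 = 25662 mm.
Intermediate landings: 2 × 1350 = 2700 mm.
Developed length = 25662 + 2700 = 28362 mm.
= 28.36 m.

28.36 m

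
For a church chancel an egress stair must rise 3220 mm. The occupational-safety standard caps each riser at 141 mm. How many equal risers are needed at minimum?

3220 / 141 = 22.84, so 23 risers are needed.

23 risers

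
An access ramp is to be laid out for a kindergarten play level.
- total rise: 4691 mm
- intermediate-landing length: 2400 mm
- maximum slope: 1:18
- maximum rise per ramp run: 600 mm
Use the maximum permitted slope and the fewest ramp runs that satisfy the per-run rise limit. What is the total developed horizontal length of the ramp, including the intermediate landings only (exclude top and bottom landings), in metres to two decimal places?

101.24 m

4691 / 600 = 7.82, so 8 ramp runs are needed. That means 7 intermediate landings.
Horizontal run for 4691 mm of rise at 1:18 is 4691 × 18 = 84438 mm.
Intermediate landings: 7 × 2400 = 16800 mm.
Total developed length = 84438 + 16800 = 101238 mm.
= 101.24 m.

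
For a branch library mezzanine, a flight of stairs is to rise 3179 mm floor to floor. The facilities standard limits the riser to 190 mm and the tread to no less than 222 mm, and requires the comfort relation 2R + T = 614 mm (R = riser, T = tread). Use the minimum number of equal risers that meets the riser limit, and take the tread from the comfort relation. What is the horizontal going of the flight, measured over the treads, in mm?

3840 mm

At most 190 each: 3179/190 = 16.73, giving 17 risers.
Riser R = 3179 / 17 = 187 mm, within the 190 mm limit.
Tread T = 614 − 2 × 187 = 240 mm (≥ 222 mm).
Going = (17 − 1) × 240 = 3840 mm.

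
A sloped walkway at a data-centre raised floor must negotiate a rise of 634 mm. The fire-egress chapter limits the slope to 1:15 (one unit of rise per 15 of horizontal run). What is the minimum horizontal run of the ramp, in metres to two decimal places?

At 1:15 the run is 15 × 634 = 9510 mm.
9510 mm = 9.51 m.

9.51 m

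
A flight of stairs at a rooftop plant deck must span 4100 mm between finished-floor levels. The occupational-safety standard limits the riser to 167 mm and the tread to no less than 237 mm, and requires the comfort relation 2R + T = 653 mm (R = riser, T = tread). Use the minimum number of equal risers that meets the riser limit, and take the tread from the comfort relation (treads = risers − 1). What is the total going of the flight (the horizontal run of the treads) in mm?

7800 mm

4100 / 167 = 24.551 → round up to 25 risers.
Riser R = 4100 / 25 = 164 mm, within the 167 mm limit.
From 2R + T = 653: T = 653 − 328 = 325 mm.
25 risers give 24 treads; going = 24 × 325 = 7800 mm.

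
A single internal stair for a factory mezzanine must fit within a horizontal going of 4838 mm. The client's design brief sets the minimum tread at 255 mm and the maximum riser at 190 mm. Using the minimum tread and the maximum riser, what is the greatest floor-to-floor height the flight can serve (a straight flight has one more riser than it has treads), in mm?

3610 mm

4838 / 255 = 18.97, so 18 treads fit.
Risers = treads + 1 = 19.
Maximum height = 19 × 190 = 3610 mm.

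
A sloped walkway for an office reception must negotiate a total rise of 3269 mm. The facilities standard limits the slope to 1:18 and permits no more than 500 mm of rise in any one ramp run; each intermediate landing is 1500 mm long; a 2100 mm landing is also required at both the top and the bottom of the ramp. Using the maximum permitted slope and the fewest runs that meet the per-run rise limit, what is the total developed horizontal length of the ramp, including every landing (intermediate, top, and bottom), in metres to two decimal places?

72.04 m

3269 / 500 = 6.54, so 7 ramp runs are needed. That means 6 intermediate landings.
Ramp run (horizontal) at 1:18: 3269 × 18 = 58842 mm.
6 intermediate landings contribute 6 × 1500 = 9000 mm.
Top and bottom landings: 2 × 2100 = 4200 mm.
Total = 58842 + 9000 + 4200 = 72042 mm.
= 72.04 m.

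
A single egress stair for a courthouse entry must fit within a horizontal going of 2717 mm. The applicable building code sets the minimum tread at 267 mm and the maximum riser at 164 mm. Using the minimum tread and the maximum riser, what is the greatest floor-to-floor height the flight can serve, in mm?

2717 / 267 = 10.18, so 10 treads fit.
Risers = treads + 1 = 11.
Maximum height = 11 × 164 = 1804 mm.

1804 mm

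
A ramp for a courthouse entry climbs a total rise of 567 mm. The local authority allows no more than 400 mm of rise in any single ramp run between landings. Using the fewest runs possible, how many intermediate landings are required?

⌈567/400⌉ = 2 ramp runs.
2 runs are separated by 1 intermediate landings.

1 intermediate landings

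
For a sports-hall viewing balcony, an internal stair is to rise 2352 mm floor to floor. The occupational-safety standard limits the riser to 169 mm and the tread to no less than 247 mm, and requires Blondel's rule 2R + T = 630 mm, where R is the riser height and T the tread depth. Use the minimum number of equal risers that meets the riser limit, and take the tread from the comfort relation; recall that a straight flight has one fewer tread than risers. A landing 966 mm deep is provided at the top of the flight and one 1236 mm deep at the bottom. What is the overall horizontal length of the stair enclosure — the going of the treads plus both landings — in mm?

6024 mm

2352 / 169 = 13.92, so 14 risers are needed.
Each riser is 2352/14 = 168 mm (≤ 169 mm).
T = 630 − 2·168 = 294 mm, which satisfies the 247 mm minimum.
Going = (14 − 1) × 294 = 3822 mm.
Enclosure = 3822 + 966 + 1236 = 6024 mm.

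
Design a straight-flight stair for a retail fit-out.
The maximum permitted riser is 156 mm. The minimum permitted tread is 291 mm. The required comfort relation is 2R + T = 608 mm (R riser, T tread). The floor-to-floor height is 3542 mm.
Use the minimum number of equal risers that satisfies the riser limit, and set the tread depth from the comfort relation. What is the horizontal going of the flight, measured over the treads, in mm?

6600 mm

3542 / 156 = 22.71, so 23 risers are needed.
Each riser is 3542/23 = 154 mm (≤ 156 mm).
From 2R + T = 608: T = 608 − 308 = 300 mm.
Going = (23 − 1) × 300 = 6600 mm.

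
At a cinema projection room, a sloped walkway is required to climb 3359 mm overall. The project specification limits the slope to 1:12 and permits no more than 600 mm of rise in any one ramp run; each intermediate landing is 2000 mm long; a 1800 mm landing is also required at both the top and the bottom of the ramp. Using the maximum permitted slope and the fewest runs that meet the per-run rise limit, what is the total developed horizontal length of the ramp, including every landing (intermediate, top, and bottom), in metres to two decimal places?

⌈3359/600⌉ = 6 ramp runs. That means 5 intermediate landings.
Ramp run (horizontal) at 1:12: 3359 × 12 = 40308 mm.
5 intermediate landings contribute 5 × 2000 = 10000 mm.
Top and bottom landings: 2 × 1800 = 3600 mm.
Total = 40308 + 10000 + 3600 = 53908 mm.
= 53.91 m.

53.91 m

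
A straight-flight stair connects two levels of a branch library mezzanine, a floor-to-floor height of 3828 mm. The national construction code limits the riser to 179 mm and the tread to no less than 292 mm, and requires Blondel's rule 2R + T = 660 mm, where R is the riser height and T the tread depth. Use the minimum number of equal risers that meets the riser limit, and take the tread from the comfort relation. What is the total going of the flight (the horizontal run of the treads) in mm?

6552 mm

At most 179 each: 3828/179 = 21.39, giving 22 risers.
Riser R = 3828 / 22 = 174 mm, within the 179 mm limit.
T = 660 − 2·174 = 312 mm, which satisfies the 292 mm minimum.
22 risers give 21 treads; going = 21 × 312 = 6552 mm.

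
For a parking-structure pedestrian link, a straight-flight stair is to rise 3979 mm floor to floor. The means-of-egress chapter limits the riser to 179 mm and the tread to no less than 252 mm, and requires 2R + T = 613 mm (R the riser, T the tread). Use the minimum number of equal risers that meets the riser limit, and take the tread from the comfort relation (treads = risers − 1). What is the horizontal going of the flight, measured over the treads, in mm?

5874 mm

3979 / 179 = 22.229 → round up to 23 risers.
Riser R = 3979 / 23 = 173 mm, within the 179 mm limit.
T = 613 − 2·173 = 267 mm, which satisfies the 252 mm minimum.
Treads = 23 − 1 = 22; going = 22 × 267 = 5874 mm.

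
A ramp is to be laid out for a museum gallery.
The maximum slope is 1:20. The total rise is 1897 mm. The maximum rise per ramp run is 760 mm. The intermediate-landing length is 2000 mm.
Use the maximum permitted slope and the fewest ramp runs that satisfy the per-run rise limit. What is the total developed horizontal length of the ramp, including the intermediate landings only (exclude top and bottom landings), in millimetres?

41940 mm

1897 / 760 = 2.496 → round up to 3 ramp runs. That means 2 intermediate landings.
Ramp run (horizontal) at 1:20: 1897 × 20 = 37940 mm.
Intermediate landings: 2 × 2000 = 4000 mm.
Developed length = 37940 + 4000 = 41940 mm.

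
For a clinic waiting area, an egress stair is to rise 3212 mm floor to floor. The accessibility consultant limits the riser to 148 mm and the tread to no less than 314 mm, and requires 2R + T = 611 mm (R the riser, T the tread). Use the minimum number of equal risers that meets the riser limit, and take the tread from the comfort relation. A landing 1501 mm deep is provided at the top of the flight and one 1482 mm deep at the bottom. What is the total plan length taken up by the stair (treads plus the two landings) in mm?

9682 mm

At most 148 each: 3212/148 = 21.70, giving 22 risers.
R = 3212 ÷ 22 = 146 mm.
From 2R + T = 611: T = 611 − 292 = 319 mm.
22 risers give 21 treads; going = 21 × 319 = 6699 mm.
Enclosure = 6699 + 1501 + 1482 = 9682 mm.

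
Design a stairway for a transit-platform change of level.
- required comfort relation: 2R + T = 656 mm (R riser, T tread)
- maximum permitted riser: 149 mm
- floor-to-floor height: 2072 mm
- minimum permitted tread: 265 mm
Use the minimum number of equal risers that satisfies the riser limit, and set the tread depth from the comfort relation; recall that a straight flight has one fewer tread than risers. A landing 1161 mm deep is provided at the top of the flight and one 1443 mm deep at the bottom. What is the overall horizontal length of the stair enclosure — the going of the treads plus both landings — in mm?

7284 mm

2072 / 149 = 13.906 → round up to 14 risers.
R = 2072 ÷ 14 = 148 mm.
From 2R + T = 656: T = 656 − 296 = 360 mm.
Going = (14 − 1) × 360 = 4680 mm.
Add landings: 4680 + 1161 + 1443 = 7284 mm.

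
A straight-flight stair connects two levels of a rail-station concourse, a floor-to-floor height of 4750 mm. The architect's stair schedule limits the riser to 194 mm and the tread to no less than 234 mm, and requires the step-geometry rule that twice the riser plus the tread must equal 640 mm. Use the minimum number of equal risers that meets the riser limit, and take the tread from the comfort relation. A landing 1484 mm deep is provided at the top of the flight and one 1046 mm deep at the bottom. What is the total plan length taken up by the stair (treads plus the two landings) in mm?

8770 mm

4750 / 194 = 24.48, so 25 risers are needed.
R = 4750 ÷ 25 = 190 mm.
T = 640 − 2·190 = 260 mm, which satisfies the 234 mm minimum.
Treads = 25 − 1 = 24; going = 24 × 260 = 6240 mm.
Add landings: 6240 + 1484 + 1046 = 8770 mm.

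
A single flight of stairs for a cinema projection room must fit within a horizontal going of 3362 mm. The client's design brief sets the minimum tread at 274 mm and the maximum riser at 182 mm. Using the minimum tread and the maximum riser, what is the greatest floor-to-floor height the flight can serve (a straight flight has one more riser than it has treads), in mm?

Treads that fit: ⌊3362 / 274⌋ = 12.
Risers = treads + 1 = 13.
Maximum height = 13 × 182 = 2366 mm.

2366 mm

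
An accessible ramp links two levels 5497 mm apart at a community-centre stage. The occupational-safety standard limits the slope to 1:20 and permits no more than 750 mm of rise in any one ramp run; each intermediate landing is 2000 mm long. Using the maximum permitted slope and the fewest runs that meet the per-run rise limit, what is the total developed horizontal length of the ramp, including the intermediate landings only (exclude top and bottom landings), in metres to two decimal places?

123.94 m

5497 / 750 = 7.33, so 8 ramp runs are needed. That means 7 intermediate landings.
Horizontal run for 5497 mm of rise at 1:20 is 5497 × 20 = 109940 mm.
Intermediate landings: 7 × 2000 = 14000 mm.
Total developed length = 109940 + 14000 = 123940 mm.
= 123.94 m.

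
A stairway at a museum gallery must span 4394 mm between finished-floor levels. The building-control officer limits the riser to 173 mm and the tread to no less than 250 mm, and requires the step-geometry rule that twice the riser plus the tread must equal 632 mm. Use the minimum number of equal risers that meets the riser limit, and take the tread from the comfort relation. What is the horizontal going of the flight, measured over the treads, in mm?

At most 173 each: 4394/173 = 25.40, giving 26 risers.
R = 4394 ÷ 26 = 169 mm.
From 2R + T = 632: T = 632 − 338 = 294 mm.
Treads = 26 − 1 = 25; going = 25 × 294 = 7350 mm.

7350 mm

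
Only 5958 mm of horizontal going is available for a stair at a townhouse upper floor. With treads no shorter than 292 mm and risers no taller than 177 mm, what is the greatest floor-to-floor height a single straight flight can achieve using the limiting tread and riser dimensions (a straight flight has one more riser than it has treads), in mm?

Treads that fit: ⌊5958 / 292⌋ = 20.
Risers = treads + 1 = 21.
Maximum height = 21 × 177 = 3717 mm.

3717 mm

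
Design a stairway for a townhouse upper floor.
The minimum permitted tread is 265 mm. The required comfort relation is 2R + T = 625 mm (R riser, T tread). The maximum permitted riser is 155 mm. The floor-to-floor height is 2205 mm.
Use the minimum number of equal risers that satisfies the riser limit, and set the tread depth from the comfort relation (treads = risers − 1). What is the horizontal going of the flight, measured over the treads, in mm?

2205 / 155 = 14.226 → round up to 15 risers.
R = 2205 ÷ 15 = 147 mm.
T = 625 − 2·147 = 331 mm, which satisfies the 265 mm minimum.
Treads = 15 − 1 = 14; going = 14 × 331 = 4634 mm.

4634 mm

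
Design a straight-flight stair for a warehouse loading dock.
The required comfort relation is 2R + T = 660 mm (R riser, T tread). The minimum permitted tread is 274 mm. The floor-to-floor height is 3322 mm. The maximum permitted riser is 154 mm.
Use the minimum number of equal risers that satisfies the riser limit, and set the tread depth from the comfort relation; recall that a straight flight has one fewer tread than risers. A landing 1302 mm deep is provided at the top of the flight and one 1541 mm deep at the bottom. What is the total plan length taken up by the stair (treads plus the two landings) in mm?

10361 mm

At most 154 each: 3322/154 = 21.57, giving 22 risers.
R = 3322 ÷ 22 = 151 mm.
T = 660 − 2·151 = 358 mm, which satisfies the 274 mm minimum.
Going = (22 − 1) × 358 = 7518 mm.
Enclosure = 7518 + 1302 + 1541 = 10361 mm.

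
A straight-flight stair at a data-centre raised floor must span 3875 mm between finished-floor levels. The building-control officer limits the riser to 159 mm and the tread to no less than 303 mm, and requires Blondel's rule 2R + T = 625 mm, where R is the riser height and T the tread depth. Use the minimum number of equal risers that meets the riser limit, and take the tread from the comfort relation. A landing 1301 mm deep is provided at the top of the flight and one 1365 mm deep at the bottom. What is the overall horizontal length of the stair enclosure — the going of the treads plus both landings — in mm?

10226 mm

⌈3875/159⌉ = 25 risers.
Each riser is 3875/25 = 155 mm (≤ 159 mm).
Tread T = 625 − 2 × 155 = 315 mm (≥ 303 mm).
25 risers give 24 treads; going = 24 × 315 = 7560 mm.
Enclosure = 7560 + 1301 + 1365 = 10226 mm.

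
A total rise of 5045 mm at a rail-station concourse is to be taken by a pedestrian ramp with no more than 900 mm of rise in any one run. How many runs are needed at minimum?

6 runs

At most 900 each: 5045/900 = 5.61, giving 6 ramp runs.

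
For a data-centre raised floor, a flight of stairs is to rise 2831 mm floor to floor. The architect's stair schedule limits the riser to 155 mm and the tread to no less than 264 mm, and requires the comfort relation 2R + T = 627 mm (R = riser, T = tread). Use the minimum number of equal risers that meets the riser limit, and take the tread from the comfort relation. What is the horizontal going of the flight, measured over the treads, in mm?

2831 / 155 = 18.265 → round up to 19 risers.
Each riser is 2831/19 = 149 mm (≤ 155 mm).
From 2R + T = 627: T = 627 − 298 = 329 mm.
Treads = 19 − 1 = 18; going = 18 × 329 = 5922 mm.

5922 mm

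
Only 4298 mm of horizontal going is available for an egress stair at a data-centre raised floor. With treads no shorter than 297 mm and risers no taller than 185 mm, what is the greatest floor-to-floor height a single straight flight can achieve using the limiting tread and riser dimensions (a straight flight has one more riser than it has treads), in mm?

2775 mm

4298 / 297 = 14.47, so 14 treads fit.
Risers = treads + 1 = 15.
Maximum height = 15 × 185 = 2775 mm.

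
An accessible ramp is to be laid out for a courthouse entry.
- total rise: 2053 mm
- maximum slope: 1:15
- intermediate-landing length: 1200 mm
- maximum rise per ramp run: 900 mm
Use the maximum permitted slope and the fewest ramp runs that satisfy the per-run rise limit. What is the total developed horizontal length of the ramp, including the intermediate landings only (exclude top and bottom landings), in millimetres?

33195 mm

At most 900 each: 2053/900 = 2.28, giving 3 ramp runs. That means 2 intermediate landings.
Horizontal run for 2053 mm of rise at 1:15 is 2053 × 15 = 30795 mm.
2 intermediate landings contribute 2 × 1200 = 2400 mm.
Total developed length = 30795 + 2400 = 33195 mm.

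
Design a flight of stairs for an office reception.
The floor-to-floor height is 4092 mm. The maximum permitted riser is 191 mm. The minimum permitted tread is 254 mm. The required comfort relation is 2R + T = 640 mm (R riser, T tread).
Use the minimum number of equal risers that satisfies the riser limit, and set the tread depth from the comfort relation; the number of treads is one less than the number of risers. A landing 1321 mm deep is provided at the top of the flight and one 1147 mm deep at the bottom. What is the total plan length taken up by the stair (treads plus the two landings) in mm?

8096 mm

⌈4092/191⌉ = 22 risers.
Each riser is 4092/22 = 186 mm (≤ 191 mm).
T = 640 − 2·186 = 268 mm, which satisfies the 254 mm minimum.
22 risers give 21 treads; going = 21 × 268 = 5628 mm.
Add landings: 5628 + 1321 + 1147 = 8096 mm.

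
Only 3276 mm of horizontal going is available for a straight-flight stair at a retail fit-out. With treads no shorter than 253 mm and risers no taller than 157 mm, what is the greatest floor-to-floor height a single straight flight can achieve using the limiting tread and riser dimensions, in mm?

Treads that fit: ⌊3276 / 253⌋ = 12.
Risers = treads + 1 = 13.
Maximum height = 13 × 157 = 2041 mm.

2041 mm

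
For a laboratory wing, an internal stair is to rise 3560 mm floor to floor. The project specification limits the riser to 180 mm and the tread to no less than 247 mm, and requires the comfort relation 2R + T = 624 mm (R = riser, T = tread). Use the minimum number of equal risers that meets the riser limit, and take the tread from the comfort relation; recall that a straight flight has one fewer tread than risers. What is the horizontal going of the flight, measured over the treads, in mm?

3560 / 180 = 19.778 → round up to 20 risers.
Each riser is 3560/20 = 178 mm (≤ 180 mm).
From 2R + T = 624: T = 624 − 356 = 268 mm.
Treads = 20 − 1 = 19; going = 19 × 268 = 5092 mm.

5092 mm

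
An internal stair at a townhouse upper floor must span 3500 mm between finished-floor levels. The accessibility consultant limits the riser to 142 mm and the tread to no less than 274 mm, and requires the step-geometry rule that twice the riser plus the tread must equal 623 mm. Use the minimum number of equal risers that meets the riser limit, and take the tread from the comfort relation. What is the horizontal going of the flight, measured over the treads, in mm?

8232 mm

⌈3500/142⌉ = 25 risers.
Riser R = 3500 / 25 = 140 mm, within the 142 mm limit.
T = 623 − 2·140 = 343 mm, which satisfies the 274 mm minimum.
25 risers give 24 treads; going = 24 × 343 = 8232 mm.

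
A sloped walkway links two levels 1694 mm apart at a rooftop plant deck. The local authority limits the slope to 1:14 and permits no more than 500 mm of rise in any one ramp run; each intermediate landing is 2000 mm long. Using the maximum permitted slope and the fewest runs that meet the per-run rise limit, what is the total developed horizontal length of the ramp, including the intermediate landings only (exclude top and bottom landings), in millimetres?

29716 mm

At most 500 each: 1694/500 = 3.39, giving 4 ramp runs. That means 3 intermediate landings.
Ramp run (horizontal) at 1:14: 1694 × 14 = 23716 mm.
Intermediate landings: 3 × 2000 = 6000 mm.
Total developed length = 23716 + 6000 = 29716 mm.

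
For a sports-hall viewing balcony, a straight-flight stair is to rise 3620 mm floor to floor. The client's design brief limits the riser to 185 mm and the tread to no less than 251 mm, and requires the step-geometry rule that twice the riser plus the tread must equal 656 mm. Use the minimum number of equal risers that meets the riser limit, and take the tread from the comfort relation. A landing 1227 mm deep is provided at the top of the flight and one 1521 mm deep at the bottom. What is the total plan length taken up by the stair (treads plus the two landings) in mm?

8334 mm

⌈3620/185⌉ = 20 risers.
Each riser is 3620/20 = 181 mm (≤ 185 mm).
Tread T = 656 − 2 × 181 = 294 mm (≥ 251 mm).
Treads = 20 − 1 = 19; going = 19 × 294 = 5586 mm.
Add landings: 5586 + 1227 + 1521 = 8334 mm.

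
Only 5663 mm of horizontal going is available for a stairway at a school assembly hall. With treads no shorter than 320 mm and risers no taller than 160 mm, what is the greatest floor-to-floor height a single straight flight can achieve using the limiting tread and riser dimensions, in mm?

5663 / 320 = 17.70, so 17 treads fit.
Risers = treads + 1 = 18.
Maximum height = 18 × 160 = 2880 mm.

2880 mm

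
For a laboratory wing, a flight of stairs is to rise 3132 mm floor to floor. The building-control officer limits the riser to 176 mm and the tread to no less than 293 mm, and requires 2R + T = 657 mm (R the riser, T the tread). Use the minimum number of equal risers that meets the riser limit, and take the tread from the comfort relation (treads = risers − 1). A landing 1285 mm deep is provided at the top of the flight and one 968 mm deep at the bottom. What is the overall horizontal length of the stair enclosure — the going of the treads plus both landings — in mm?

3132 / 176 = 17.795 → round up to 18 risers.
R = 3132 ÷ 18 = 174 mm.
Tread T = 657 − 2 × 174 = 309 mm (≥ 293 mm).
Treads = 18 − 1 = 17; going = 17 × 309 = 5253 mm.
Add landings: 5253 + 1285 + 968 = 7506 mm.

7506 mm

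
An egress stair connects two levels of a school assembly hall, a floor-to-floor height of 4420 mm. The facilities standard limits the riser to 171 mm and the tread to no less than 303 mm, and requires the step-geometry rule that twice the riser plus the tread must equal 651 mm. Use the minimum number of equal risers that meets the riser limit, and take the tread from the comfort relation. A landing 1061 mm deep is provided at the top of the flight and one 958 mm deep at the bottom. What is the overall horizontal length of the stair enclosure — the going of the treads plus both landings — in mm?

9794 mm

4420 / 171 = 25.85, so 26 risers are needed.
Riser R = 4420 / 26 = 170 mm, within the 171 mm limit.
Tread T = 651 − 2 × 170 = 311 mm (≥ 303 mm).
Treads = 26 − 1 = 25; going = 25 × 311 = 7775 mm.
Enclosure = 7775 + 1061 + 958 = 9794 mm.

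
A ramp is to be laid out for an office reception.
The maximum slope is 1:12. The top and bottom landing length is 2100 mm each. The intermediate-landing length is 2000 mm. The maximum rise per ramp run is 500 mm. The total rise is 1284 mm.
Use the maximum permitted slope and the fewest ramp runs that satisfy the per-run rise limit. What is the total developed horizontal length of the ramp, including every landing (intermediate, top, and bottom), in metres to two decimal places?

23.61 m

1284 / 500 = 2.57, so 3 ramp runs are needed. That means 2 intermediate landings.
Horizontal run for 1284 mm of rise at 1:12 is 1284 × 12 = 15408 mm.
2 intermediate landings contribute 2 × 2000 = 4000 mm.
Top and bottom landings: 2 × 2100 = 4200 mm.
Total = 15408 + 4000 + 4200 = 23608 mm.
= 23.61 m.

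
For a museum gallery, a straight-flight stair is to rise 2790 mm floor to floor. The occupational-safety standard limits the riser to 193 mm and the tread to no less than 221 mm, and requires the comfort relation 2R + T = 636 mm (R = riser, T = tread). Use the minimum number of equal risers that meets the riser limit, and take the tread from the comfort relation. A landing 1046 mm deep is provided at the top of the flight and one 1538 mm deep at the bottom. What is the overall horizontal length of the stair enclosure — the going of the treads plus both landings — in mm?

6280 mm

2790 / 193 = 14.456 → round up to 15 risers.
Riser R = 2790 / 15 = 186 mm, within the 193 mm limit.
Tread T = 636 − 2 × 186 = 264 mm (≥ 221 mm).
Treads = 15 − 1 = 14; going = 14 × 264 = 3696 mm.
Add landings: 3696 + 1046 + 1538 = 6280 mm.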